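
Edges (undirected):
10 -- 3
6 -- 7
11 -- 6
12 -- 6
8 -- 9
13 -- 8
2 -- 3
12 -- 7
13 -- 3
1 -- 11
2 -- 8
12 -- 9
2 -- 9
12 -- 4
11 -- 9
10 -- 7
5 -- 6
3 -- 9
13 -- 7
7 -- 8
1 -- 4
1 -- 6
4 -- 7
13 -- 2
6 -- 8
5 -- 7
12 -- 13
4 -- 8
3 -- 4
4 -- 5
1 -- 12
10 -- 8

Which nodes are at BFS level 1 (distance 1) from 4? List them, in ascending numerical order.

1, 3, 5, 7, 8, 12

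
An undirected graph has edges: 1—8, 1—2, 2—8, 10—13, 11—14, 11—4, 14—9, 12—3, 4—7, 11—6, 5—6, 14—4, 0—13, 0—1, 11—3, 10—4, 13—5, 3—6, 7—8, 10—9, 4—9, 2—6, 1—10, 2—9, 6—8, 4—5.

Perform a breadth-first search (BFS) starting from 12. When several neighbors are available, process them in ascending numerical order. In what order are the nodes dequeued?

Visit 12; enqueue 3 → queue [3]
Visit 3; enqueue 6, 11 → queue [6, 11]
Visit 6; enqueue 2, 5, 8 → queue [11, 2, 5, 8]
Visit 11; enqueue 4, 14 → queue [2, 5, 8, 4, 14]
Visit 2; enqueue 1, 9 → queue [5, 8, 4, 14, 1, 9]
Visit 5; enqueue 13 → queue [8, 4, 14, 1, 9, 13]
Visit 8; enqueue 7 → queue [4, 14, 1, 9, 13, 7]
Visit 4; enqueue 10 → queue [14, 1, 9, 13, 7, 10]
Visit 14 → queue [1, 9, 13, 7, 10]
Visit 1; enqueue 0 → queue [9, 13, 7, 10, 0]
Visit 9 → queue [13, 7, 10, 0]
Visit 13 → queue [7, 10, 0]
Visit 7 → queue [10, 0]
Visit 10 → queue [0]
Visit 0 → queue []

12, 3, 6, 11, 2, 5, 8, 4, 14, 1, 9, 13, 7, 10, 0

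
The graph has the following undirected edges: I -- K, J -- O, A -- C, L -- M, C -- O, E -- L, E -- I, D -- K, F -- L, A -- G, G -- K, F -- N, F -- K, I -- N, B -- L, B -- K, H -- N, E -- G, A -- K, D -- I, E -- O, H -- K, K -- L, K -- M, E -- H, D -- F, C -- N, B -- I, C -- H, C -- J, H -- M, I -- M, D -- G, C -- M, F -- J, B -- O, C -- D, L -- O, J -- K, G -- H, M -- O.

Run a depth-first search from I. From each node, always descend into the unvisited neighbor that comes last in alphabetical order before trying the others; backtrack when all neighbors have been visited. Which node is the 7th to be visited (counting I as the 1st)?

Visit I
I → N
N → H
H → M
M → O
O → L
L → K
K → J
J → F
F → D
D → G
G → E
G → A
A → C
K → B

Visit order: I, N, H, M, O, L, K, J, F, D, G, E, A, C, B

K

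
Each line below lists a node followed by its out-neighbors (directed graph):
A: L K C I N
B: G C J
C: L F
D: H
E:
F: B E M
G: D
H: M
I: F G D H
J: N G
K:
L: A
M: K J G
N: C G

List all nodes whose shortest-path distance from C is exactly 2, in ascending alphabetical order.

A, B, E, M

Level 0: C
Level 1: F, L
Level 2: A, B, E, M
Level 3: G, I, J, K, N
Level 4: D, H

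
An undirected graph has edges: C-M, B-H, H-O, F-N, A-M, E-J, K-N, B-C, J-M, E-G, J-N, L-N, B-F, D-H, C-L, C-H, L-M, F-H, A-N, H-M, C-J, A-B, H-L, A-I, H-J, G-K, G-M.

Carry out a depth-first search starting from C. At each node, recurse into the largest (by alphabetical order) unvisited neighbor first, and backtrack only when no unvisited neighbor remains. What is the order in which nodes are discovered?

Visit C
C → M
M → L
L → N
N → K
K → G
G → E
E → J
J → H
H → O
H → F
F → B
B → A
A → I
H → D

C, M, L, N, K, G, E, J, H, O, F, B, A, I, D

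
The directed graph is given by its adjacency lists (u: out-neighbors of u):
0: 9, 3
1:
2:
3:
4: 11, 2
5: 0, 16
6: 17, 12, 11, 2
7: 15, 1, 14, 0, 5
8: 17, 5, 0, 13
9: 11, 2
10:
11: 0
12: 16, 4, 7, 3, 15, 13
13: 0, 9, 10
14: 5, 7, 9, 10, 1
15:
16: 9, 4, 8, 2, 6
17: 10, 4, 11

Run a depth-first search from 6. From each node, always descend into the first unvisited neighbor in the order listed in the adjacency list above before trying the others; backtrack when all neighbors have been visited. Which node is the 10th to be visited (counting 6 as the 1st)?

12

Visit 6
6 → 17
17 → 10
17 → 4
4 → 11
11 → 0
0 → 9
9 → 2
0 → 3
6 → 12
12 → 16
16 → 8
8 → 5
8 → 13
12 → 7
7 → 15
7 → 1
7 → 14

Visit order: 6, 17, 10, 4, 11, 0, 9, 2, 3, 12, 16, 8, 5, 13, 7, 15, 1, 14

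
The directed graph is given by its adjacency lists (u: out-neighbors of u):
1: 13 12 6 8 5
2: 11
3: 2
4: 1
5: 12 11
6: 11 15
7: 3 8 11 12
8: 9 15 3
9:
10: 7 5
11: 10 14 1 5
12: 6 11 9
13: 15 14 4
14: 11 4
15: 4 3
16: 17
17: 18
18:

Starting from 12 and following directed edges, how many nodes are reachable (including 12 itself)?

BFS from 12 visits: 12, 11, 9, 6, 14, 10, 5, 1, 15, 4, 7, 13, 8, 3, 2
Reachable nodes: 15 of 18 total.

15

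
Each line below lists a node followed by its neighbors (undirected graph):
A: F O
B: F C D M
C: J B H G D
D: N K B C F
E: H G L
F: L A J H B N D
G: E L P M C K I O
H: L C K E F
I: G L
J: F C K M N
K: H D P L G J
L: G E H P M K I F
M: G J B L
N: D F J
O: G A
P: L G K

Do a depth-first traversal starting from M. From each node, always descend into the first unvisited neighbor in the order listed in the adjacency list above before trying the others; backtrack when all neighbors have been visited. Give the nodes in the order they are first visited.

M, G, E, H, L, P, K, D, N, F, A, O, J, C, B, I

Visit M
M → G
G → E
E → H
H → L
L → P
P → K
K → D
D → N
N → F
F → A
A → O
F → J
J → C
C → B
L → I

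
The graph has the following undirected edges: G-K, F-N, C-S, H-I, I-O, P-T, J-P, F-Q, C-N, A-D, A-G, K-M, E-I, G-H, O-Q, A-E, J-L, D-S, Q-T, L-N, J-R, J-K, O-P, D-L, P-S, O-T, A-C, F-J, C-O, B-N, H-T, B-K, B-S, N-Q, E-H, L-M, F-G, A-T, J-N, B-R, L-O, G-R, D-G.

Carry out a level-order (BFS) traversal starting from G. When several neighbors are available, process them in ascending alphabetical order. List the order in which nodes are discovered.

Visit G; enqueue A, D, F, H, K, R → queue [A, D, F, H, K, R]
Visit A; enqueue C, E, T → queue [D, F, H, K, R, C, E, T]
Visit D; enqueue L, S → queue [F, H, K, R, C, E, T, L, S]
Visit F; enqueue J, N, Q → queue [H, K, R, C, E, T, L, S, J, N, Q]
Visit H; enqueue I → queue [K, R, C, E, T, L, S, J, N, Q, I]
Visit K; enqueue B, M → queue [R, C, E, T, L, S, J, N, Q, I, B, M]
Visit R → queue [C, E, T, L, S, J, N, Q, I, B, M]
Visit C; enqueue O → queue [E, T, L, S, J, N, Q, I, B, M, O]
Visit E → queue [T, L, S, J, N, Q, I, B, M, O]
Visit T; enqueue P → queue [L, S, J, N, Q, I, B, M, O, P]
Visit L → queue [S, J, N, Q, I, B, M, O, P]
Visit S → queue [J, N, Q, I, B, M, O, P]
Visit J → queue [N, Q, I, B, M, O, P]
Visit N → queue [Q, I, B, M, O, P]
Visit Q → queue [I, B, M, O, P]
Visit I → queue [B, M, O, P]
Visit B → queue [M, O, P]
Visit M → queue [O, P]
Visit O → queue [P]
Visit P → queue []

G -> A -> D -> F -> H -> K -> R -> C -> E -> T -> L -> S -> J -> N -> Q -> I -> B -> M -> O -> P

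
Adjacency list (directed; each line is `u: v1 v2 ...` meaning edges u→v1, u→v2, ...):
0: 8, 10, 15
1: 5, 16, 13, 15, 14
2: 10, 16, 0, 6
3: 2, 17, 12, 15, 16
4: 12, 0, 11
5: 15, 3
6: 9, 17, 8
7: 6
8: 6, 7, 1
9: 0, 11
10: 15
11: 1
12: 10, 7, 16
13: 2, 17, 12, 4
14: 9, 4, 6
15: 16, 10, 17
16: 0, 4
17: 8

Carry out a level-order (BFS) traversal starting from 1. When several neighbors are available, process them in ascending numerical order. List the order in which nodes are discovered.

Visit 1; enqueue 5, 13, 14, 15, 16 → queue [5, 13, 14, 15, 16]
Visit 5; enqueue 3 → queue [13, 14, 15, 16, 3]
Visit 13; enqueue 2, 4, 12, 17 → queue [14, 15, 16, 3, 2, 4, 12, 17]
Visit 14; enqueue 6, 9 → queue [15, 16, 3, 2, 4, 12, 17, 6, 9]
Visit 15; enqueue 10 → queue [16, 3, 2, 4, 12, 17, 6, 9, 10]
Visit 16; enqueue 0 → queue [3, 2, 4, 12, 17, 6, 9, 10, 0]
Visit 3 → queue [2, 4, 12, 17, 6, 9, 10, 0]
Visit 2 → queue [4, 12, 17, 6, 9, 10, 0]
Visit 4; enqueue 11 → queue [12, 17, 6, 9, 10, 0, 11]
Visit 12; enqueue 7 → queue [17, 6, 9, 10, 0, 11, 7]
Visit 17; enqueue 8 → queue [6, 9, 10, 0, 11, 7, 8]
Visit 6 → queue [9, 10, 0, 11, 7, 8]
Visit 9 → queue [10, 0, 11, 7, 8]
Visit 10 → queue [0, 11, 7, 8]
Visit 0 → queue [11, 7, 8]
Visit 11 → queue [7, 8]
Visit 7 → queue [8]
Visit 8 → queue []

1, 5, 13, 14, 15, 16, 3, 2, 4, 12, 17, 6, 9, 10, 0, 11, 7, 8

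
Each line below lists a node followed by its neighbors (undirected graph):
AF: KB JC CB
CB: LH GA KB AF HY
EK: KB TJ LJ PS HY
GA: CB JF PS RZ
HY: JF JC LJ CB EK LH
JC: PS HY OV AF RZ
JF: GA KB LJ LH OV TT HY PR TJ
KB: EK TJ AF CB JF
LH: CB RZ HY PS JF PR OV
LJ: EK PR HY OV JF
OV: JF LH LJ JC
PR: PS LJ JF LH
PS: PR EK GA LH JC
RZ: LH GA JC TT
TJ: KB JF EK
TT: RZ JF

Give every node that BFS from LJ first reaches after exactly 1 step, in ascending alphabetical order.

EK, HY, JF, OV, PR

Level 0: LJ
Level 1: EK, HY, JF, OV, PR
Level 2: CB, GA, JC, KB, LH, PS, TJ, TT
Level 3: AF, RZ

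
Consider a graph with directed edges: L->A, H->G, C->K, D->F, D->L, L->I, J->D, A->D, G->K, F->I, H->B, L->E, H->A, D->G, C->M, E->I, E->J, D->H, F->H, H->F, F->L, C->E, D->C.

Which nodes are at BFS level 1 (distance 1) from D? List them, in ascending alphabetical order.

C, F, G, H, L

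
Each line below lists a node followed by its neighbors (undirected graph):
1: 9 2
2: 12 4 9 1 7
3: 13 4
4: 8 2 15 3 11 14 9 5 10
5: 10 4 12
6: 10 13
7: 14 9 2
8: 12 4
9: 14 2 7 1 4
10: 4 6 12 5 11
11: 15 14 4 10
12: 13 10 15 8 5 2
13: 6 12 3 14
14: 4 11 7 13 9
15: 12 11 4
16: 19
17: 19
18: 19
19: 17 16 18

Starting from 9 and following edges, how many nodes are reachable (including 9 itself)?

15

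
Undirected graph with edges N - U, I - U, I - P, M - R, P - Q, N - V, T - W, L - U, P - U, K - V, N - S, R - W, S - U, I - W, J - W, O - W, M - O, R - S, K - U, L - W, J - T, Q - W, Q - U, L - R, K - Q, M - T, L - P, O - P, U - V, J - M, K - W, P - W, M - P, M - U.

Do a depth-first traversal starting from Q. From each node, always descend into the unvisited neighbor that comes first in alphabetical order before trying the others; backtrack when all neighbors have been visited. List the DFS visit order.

Q -> K -> U -> I -> P -> L -> R -> M -> J -> T -> W -> O -> S -> N -> V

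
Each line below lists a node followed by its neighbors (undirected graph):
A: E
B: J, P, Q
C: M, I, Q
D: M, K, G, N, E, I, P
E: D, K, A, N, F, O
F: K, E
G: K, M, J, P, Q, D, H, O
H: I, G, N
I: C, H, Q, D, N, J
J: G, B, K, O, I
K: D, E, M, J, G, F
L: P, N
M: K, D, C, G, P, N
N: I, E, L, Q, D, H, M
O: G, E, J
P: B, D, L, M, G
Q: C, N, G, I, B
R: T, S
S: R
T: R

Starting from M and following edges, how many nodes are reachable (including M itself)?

17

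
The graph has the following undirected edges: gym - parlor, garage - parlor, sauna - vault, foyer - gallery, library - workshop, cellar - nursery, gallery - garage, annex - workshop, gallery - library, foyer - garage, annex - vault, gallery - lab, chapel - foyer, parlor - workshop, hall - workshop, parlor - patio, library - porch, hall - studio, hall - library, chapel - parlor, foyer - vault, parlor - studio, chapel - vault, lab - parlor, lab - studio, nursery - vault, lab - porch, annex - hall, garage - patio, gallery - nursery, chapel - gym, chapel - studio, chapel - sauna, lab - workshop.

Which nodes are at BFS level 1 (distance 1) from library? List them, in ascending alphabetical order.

gallery, hall, porch, workshop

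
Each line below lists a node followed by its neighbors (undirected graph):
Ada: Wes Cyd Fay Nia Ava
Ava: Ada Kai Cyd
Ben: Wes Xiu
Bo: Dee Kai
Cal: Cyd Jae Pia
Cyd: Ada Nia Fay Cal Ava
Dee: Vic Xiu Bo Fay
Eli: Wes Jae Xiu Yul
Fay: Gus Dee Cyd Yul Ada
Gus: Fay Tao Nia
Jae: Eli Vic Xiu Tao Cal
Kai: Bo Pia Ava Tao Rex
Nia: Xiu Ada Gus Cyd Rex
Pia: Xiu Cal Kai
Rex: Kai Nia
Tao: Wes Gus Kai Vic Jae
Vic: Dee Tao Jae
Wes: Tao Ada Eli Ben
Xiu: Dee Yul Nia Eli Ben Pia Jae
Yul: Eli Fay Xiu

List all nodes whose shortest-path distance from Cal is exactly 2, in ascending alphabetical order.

Level 0: Cal
Level 1: Cyd, Jae, Pia
Level 2: Ada, Ava, Eli, Fay, Kai, Nia, Tao, Vic, Xiu
Level 3: Ben, Bo, Dee, Gus, Rex, Wes, Yul

Ada, Ava, Eli, Fay, Kai, Nia, Tao, Vic, Xiu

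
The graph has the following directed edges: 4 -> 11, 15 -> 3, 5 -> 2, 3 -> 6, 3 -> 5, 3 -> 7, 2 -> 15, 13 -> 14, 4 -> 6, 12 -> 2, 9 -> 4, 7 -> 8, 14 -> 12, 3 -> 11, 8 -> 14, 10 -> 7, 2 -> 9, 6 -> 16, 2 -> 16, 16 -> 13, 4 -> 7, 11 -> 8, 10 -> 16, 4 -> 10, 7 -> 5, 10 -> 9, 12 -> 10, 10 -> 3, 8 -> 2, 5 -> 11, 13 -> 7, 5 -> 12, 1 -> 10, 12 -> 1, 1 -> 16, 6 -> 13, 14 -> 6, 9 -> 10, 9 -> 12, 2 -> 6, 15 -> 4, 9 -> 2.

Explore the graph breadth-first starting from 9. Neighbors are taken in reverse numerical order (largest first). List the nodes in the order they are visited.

Visit 9; enqueue 12, 10, 4, 2 → queue [12, 10, 4, 2]
Visit 12; enqueue 1 → queue [10, 4, 2, 1]
Visit 10; enqueue 16, 7, 3 → queue [4, 2, 1, 16, 7, 3]
Visit 4; enqueue 11, 6 → queue [2, 1, 16, 7, 3, 11, 6]
Visit 2; enqueue 15 → queue [1, 16, 7, 3, 11, 6, 15]
Visit 1 → queue [16, 7, 3, 11, 6, 15]
Visit 16; enqueue 13 → queue [7, 3, 11, 6, 15, 13]
Visit 7; enqueue 8, 5 → queue [3, 11, 6, 15, 13, 8, 5]
Visit 3 → queue [11, 6, 15, 13, 8, 5]
Visit 11 → queue [6, 15, 13, 8, 5]
Visit 6 → queue [15, 13, 8, 5]
Visit 15 → queue [13, 8, 5]
Visit 13; enqueue 14 → queue [8, 5, 14]
Visit 8 → queue [5, 14]
Visit 5 → queue [14]
Visit 14 → queue []

9, 12, 10, 4, 2, 1, 16, 7, 3, 11, 6, 15, 13, 8, 5, 14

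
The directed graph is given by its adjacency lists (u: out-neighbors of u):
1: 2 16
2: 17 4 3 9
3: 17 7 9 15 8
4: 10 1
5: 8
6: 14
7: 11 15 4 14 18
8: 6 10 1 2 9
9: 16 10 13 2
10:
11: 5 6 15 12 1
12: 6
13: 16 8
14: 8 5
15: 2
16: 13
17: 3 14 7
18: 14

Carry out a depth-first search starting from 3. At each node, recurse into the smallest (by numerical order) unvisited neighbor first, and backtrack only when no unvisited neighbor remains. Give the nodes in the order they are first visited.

3 -> 7 -> 4 -> 1 -> 2 -> 9 -> 10 -> 13 -> 8 -> 6 -> 14 -> 5 -> 16 -> 17 -> 11 -> 12 -> 15 -> 18

Visit 3
3 → 7
7 → 4
4 → 1
1 → 2
2 → 9
9 → 10
9 → 13
13 → 8
8 → 6
6 → 14
14 → 5
13 → 16
2 → 17
7 → 11
11 → 12
11 → 15
7 → 18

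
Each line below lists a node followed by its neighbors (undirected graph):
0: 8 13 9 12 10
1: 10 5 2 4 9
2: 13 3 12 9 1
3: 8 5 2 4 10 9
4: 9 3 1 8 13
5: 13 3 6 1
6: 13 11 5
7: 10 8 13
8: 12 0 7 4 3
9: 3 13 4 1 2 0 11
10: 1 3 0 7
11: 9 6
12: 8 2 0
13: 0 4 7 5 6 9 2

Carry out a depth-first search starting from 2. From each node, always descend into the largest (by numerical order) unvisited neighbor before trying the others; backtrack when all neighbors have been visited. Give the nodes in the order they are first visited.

2, 13, 9, 11, 6, 5, 3, 10, 7, 8, 12, 0, 4, 1

Visit 2
2 → 13
13 → 9
9 → 11
11 → 6
6 → 5
5 → 3
3 → 10
10 → 7
7 → 8
8 → 12
12 → 0
8 → 4
4 → 1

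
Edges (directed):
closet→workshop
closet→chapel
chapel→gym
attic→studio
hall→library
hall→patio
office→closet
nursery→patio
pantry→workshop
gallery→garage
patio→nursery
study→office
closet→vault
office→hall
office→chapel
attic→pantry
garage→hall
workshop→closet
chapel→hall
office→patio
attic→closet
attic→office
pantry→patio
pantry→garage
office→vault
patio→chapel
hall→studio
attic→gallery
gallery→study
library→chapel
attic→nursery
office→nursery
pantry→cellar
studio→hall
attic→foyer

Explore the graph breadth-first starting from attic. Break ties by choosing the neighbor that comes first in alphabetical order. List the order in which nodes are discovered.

attic, closet, foyer, gallery, nursery, office, pantry, studio, chapel, vault, workshop, garage, study, patio, hall, cellar, gym, library

Visit attic; enqueue closet, foyer, gallery, nursery, office, pantry, studio → queue [closet, foyer, gallery, nursery, office, pantry, studio]
Visit closet; enqueue chapel, vault, workshop → queue [foyer, gallery, nursery, office, pantry, studio, chapel, vault, workshop]
Visit foyer → queue [gallery, nursery, office, pantry, studio, chapel, vault, workshop]
Visit gallery; enqueue garage, study → queue [nursery, office, pantry, studio, chapel, vault, workshop, garage, study]
Visit nursery; enqueue patio → queue [office, pantry, studio, chapel, vault, workshop, garage, study, patio]
Visit office; enqueue hall → queue [pantry, studio, chapel, vault, workshop, garage, study, patio, hall]
Visit pantry; enqueue cellar → queue [studio, chapel, vault, workshop, garage, study, patio, hall, cellar]
Visit studio → queue [chapel, vault, workshop, garage, study, patio, hall, cellar]
Visit chapel; enqueue gym → queue [vault, workshop, garage, study, patio, hall, cellar, gym]
Visit vault → queue [workshop, garage, study, patio, hall, cellar, gym]
Visit workshop → queue [garage, study, patio, hall, cellar, gym]
Visit garage → queue [study, patio, hall, cellar, gym]
Visit study → queue [patio, hall, cellar, gym]
Visit patio → queue [hall, cellar, gym]
Visit hall; enqueue library → queue [cellar, gym, library]
Visit cellar → queue [gym, library]
Visit gym → queue [library]
Visit library → queue []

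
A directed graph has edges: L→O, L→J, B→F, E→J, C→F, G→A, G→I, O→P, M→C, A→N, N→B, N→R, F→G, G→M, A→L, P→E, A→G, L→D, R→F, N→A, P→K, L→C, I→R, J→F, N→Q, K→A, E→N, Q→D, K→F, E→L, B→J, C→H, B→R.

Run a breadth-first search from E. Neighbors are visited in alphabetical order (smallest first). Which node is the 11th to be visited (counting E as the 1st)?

Q

Visit E; enqueue J, L, N → queue [J, L, N]
Visit J; enqueue F → queue [L, N, F]
Visit L; enqueue C, D, O → queue [N, F, C, D, O]
Visit N; enqueue A, B, Q, R → queue [F, C, D, O, A, B, Q, R]
Visit F; enqueue G → queue [C, D, O, A, B, Q, R, G]
Visit C; enqueue H → queue [D, O, A, B, Q, R, G, H]
Visit D → queue [O, A, B, Q, R, G, H]
Visit O; enqueue P → queue [A, B, Q, R, G, H, P]
Visit A → queue [B, Q, R, G, H, P]
Visit B → queue [Q, R, G, H, P]
Visit Q → queue [R, G, H, P]
Visit R → queue [G, H, P]
Visit G; enqueue I, M → queue [H, P, I, M]
Visit H → queue [P, I, M]
Visit P; enqueue K → queue [I, M, K]
Visit I → queue [M, K]
Visit M → queue [K]
Visit K → queue []

Visit order: E, J, L, N, F, C, D, O, A, B, Q, R, G, H, P, I, M, K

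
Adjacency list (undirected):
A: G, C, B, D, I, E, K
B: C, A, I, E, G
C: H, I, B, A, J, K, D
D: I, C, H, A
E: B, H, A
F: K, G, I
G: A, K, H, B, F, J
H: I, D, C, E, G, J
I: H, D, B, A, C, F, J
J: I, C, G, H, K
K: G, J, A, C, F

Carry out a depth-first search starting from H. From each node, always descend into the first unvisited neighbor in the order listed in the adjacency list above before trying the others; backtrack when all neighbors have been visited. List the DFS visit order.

H -> I -> D -> C -> B -> A -> G -> K -> J -> F -> E

Visit H
H → I
I → D
D → C
C → B
B → A
A → G
G → K
K → J
K → F
A → E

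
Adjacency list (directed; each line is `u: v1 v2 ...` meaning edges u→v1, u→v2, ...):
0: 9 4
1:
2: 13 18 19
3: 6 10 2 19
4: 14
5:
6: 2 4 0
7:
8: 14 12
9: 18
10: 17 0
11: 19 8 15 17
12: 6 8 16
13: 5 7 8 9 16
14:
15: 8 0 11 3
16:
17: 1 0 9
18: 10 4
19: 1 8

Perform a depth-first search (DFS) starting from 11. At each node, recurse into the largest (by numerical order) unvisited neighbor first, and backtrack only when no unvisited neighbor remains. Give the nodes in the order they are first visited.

Visit 11
11 → 19
19 → 8
8 → 14
8 → 12
12 → 16
12 → 6
6 → 4
6 → 2
2 → 18
18 → 10
10 → 17
17 → 9
17 → 1
17 → 0
2 → 13
13 → 7
13 → 5
11 → 15
15 → 3

11, 19, 8, 14, 12, 16, 6, 4, 2, 18, 10, 17, 9, 1, 0, 13, 7, 5, 15, 3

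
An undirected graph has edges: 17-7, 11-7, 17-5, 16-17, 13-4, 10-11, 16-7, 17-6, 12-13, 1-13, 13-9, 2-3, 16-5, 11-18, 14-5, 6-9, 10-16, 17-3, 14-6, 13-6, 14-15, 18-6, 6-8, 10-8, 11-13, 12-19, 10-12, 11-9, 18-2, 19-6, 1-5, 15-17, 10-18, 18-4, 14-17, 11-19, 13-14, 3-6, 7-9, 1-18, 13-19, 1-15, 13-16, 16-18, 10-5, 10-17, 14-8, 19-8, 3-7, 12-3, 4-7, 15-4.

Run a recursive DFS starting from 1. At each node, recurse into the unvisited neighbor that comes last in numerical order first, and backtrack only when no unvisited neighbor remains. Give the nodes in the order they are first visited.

1, 18, 16, 17, 15, 14, 13, 19, 12, 10, 11, 9, 7, 4, 3, 6, 8, 2, 5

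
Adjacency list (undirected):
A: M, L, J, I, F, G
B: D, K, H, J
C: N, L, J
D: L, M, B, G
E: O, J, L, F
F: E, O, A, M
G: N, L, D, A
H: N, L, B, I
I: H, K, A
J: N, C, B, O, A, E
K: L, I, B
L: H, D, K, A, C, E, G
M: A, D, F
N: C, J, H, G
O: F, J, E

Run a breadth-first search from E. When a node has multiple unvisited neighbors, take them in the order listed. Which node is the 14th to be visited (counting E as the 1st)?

M

Visit E; enqueue O, J, L, F → queue [O, J, L, F]
Visit O → queue [J, L, F]
Visit J; enqueue N, C, B, A → queue [L, F, N, C, B, A]
Visit L; enqueue H, D, K, G → queue [F, N, C, B, A, H, D, K, G]
Visit F; enqueue M → queue [N, C, B, A, H, D, K, G, M]
Visit N → queue [C, B, A, H, D, K, G, M]
Visit C → queue [B, A, H, D, K, G, M]
Visit B → queue [A, H, D, K, G, M]
Visit A; enqueue I → queue [H, D, K, G, M, I]
Visit H → queue [D, K, G, M, I]
Visit D → queue [K, G, M, I]
Visit K → queue [G, M, I]
Visit G → queue [M, I]
Visit M → queue [I]
Visit I → queue []

Visit order: E, O, J, L, F, N, C, B, A, H, D, K, G, M, I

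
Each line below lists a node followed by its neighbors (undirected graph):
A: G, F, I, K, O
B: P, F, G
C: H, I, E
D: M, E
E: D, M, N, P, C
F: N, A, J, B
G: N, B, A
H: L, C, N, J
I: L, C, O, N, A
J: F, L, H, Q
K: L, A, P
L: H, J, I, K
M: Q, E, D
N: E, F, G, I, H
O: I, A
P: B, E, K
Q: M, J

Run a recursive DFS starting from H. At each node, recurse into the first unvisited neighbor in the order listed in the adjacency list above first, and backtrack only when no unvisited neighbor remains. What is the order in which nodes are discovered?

Visit H
H → L
L → J
J → F
F → N
N → E
E → D
D → M
M → Q
E → P
P → B
B → G
G → A
A → I
I → C
I → O
A → K

H, L, J, F, N, E, D, M, Q, P, B, G, A, I, C, O, K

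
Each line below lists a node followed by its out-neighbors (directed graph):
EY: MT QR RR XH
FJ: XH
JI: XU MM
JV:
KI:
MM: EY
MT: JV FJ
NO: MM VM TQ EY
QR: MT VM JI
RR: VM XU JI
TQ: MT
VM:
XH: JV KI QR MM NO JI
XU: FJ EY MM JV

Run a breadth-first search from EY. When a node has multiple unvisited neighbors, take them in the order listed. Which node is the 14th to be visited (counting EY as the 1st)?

Visit EY; enqueue MT, QR, RR, XH → queue [MT, QR, RR, XH]
Visit MT; enqueue JV, FJ → queue [QR, RR, XH, JV, FJ]
Visit QR; enqueue VM, JI → queue [RR, XH, JV, FJ, VM, JI]
Visit RR; enqueue XU → queue [XH, JV, FJ, VM, JI, XU]
Visit XH; enqueue KI, MM, NO → queue [JV, FJ, VM, JI, XU, KI, MM, NO]
Visit JV → queue [FJ, VM, JI, XU, KI, MM, NO]
Visit FJ → queue [VM, JI, XU, KI, MM, NO]
Visit VM → queue [JI, XU, KI, MM, NO]
Visit JI → queue [XU, KI, MM, NO]
Visit XU → queue [KI, MM, NO]
Visit KI → queue [MM, NO]
Visit MM → queue [NO]
Visit NO; enqueue TQ → queue [TQ]
Visit TQ → queue []

Visit order: EY, MT, QR, RR, XH, JV, FJ, VM, JI, XU, KI, MM, NO, TQ

TQ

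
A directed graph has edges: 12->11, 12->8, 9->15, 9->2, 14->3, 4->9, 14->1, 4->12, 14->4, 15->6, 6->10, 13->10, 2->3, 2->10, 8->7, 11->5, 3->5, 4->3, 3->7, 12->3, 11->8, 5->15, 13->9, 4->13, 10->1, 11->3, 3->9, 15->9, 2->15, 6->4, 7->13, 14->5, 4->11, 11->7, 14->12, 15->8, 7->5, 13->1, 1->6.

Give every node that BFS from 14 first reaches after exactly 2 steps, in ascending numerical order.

6, 7, 8, 9, 11, 13, 15

Level 0: 14
Level 1: 1, 3, 4, 5, 12
Level 2: 6, 7, 8, 9, 11, 13, 15
Level 3: 2, 10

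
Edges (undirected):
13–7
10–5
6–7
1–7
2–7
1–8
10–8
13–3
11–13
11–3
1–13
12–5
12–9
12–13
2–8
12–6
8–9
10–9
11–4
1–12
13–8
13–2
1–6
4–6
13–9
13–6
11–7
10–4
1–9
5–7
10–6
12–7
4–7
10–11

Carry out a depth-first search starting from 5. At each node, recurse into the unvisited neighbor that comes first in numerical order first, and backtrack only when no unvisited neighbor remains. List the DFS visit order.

Visit 5
5 → 7
7 → 1
1 → 6
6 → 4
4 → 10
10 → 8
8 → 2
2 → 13
13 → 3
3 → 11
13 → 9
9 → 12

5 → 7 → 1 → 6 → 4 → 10 → 8 → 2 → 13 → 3 → 11 → 9 → 12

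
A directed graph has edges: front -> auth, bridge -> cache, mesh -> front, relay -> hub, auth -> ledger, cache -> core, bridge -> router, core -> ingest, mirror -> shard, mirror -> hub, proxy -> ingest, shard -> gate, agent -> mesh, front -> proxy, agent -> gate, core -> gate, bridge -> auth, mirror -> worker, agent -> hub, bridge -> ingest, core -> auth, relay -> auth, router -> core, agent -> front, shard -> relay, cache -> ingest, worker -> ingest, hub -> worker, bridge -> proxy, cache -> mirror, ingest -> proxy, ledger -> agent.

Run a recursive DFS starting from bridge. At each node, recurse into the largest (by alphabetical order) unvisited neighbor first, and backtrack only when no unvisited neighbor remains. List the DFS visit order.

Visit bridge
bridge → router
router → core
core → ingest
ingest → proxy
core → gate
core → auth
auth → ledger
ledger → agent
agent → mesh
mesh → front
agent → hub
hub → worker
bridge → cache
cache → mirror
mirror → shard
shard → relay

bridge, router, core, ingest, proxy, gate, auth, ledger, agent, mesh, front, hub, worker, cache, mirror, shard, relay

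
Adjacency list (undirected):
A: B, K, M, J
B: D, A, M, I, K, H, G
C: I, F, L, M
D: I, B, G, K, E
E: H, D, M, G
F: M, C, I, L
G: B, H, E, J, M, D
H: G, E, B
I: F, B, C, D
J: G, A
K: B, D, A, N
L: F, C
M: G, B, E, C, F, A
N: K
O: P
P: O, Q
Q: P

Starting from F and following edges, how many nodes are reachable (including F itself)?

14

BFS from F visits: F, C, I, L, M, B, D, A, E, G, H, K, J, N
Reachable nodes: 14 of 17 total.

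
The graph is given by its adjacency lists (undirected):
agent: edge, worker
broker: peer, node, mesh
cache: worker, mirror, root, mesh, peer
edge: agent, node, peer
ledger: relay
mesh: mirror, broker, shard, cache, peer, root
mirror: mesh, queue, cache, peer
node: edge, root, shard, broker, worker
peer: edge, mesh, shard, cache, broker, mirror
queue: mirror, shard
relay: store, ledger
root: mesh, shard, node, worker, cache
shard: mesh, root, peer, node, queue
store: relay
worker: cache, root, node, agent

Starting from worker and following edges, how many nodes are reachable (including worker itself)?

BFS from worker visits: worker, cache, root, node, agent, mirror, mesh, peer, shard, edge, broker, queue
Reachable nodes: 12 of 15 total.

12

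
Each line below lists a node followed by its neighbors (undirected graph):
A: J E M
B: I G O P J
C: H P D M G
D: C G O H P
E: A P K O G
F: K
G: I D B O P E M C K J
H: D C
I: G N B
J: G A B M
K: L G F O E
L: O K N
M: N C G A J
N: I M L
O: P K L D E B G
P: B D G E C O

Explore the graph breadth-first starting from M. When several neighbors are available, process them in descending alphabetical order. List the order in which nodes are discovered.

M, N, J, G, C, A, L, I, B, P, O, K, E, D, H, F

Visit M; enqueue N, J, G, C, A → queue [N, J, G, C, A]
Visit N; enqueue L, I → queue [J, G, C, A, L, I]
Visit J; enqueue B → queue [G, C, A, L, I, B]
Visit G; enqueue P, O, K, E, D → queue [C, A, L, I, B, P, O, K, E, D]
Visit C; enqueue H → queue [A, L, I, B, P, O, K, E, D, H]
Visit A → queue [L, I, B, P, O, K, E, D, H]
Visit L → queue [I, B, P, O, K, E, D, H]
Visit I → queue [B, P, O, K, E, D, H]
Visit B → queue [P, O, K, E, D, H]
Visit P → queue [O, K, E, D, H]
Visit O → queue [K, E, D, H]
Visit K; enqueue F → queue [E, D, H, F]
Visit E → queue [D, H, F]
Visit D → queue [H, F]
Visit H → queue [F]
Visit F → queue []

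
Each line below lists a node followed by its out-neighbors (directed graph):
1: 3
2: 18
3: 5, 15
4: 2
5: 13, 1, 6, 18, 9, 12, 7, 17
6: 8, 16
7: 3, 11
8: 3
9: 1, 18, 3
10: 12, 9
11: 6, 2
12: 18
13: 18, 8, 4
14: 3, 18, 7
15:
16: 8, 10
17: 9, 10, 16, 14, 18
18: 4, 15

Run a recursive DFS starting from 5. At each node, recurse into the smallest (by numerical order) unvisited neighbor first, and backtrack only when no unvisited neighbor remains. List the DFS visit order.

5, 1, 3, 15, 6, 8, 16, 10, 9, 18, 4, 2, 12, 7, 11, 13, 17, 14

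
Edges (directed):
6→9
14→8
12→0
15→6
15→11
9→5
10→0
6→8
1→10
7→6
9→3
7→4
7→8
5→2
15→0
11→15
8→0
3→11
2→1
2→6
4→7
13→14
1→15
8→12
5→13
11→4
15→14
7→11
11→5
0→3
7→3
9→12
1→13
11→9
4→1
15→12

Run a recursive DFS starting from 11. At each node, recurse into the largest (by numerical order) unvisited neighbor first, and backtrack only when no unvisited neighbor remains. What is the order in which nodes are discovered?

11, 15, 14, 8, 12, 0, 3, 6, 9, 5, 13, 2, 1, 10, 4, 7

Visit 11
11 → 15
15 → 14
14 → 8
8 → 12
12 → 0
0 → 3
15 → 6
6 → 9
9 → 5
5 → 13
5 → 2
2 → 1
1 → 10
11 → 4
4 → 7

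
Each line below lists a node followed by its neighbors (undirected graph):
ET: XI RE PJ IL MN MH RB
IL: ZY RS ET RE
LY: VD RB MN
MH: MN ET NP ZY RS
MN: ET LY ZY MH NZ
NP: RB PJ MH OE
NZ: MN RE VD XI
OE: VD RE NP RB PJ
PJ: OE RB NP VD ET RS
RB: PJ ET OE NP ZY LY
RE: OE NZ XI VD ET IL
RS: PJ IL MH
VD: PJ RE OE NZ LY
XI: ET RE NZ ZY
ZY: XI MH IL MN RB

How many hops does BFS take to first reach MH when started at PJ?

Level 0: PJ
Level 1: ET, NP, OE, RB, RS, VD
Level 2: IL, LY, MH, MN, NZ, RE, XI, ZY
MH first appears at level 2.

2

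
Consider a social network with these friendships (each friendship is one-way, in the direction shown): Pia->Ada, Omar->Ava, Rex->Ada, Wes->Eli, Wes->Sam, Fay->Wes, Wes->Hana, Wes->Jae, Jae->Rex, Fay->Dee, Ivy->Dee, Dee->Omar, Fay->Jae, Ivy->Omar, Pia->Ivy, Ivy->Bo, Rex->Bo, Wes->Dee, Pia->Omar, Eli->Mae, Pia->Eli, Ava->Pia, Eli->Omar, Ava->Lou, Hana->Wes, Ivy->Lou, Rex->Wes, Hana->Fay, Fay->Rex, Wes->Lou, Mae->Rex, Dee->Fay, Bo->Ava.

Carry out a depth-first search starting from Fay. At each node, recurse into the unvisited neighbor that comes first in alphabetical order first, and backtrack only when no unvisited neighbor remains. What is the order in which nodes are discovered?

Fay, Dee, Omar, Ava, Lou, Pia, Ada, Eli, Mae, Rex, Bo, Wes, Hana, Jae, Sam, Ivy

Visit Fay
Fay → Dee
Dee → Omar
Omar → Ava
Ava → Lou
Ava → Pia
Pia → Ada
Pia → Eli
Eli → Mae
Mae → Rex
Rex → Bo
Rex → Wes
Wes → Hana
Wes → Jae
Wes → Sam
Pia → Ivy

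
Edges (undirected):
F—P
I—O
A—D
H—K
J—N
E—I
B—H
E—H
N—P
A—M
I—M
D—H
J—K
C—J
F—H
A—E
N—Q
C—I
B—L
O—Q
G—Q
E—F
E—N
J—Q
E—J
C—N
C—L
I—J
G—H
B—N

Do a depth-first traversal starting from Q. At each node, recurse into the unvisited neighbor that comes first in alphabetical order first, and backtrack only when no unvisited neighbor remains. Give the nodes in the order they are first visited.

Q G H B L C I E A D M F P N J K O

Visit Q
Q → G
G → H
H → B
B → L
L → C
C → I
I → E
E → A
A → D
A → M
E → F
F → P
P → N
N → J
J → K
I → O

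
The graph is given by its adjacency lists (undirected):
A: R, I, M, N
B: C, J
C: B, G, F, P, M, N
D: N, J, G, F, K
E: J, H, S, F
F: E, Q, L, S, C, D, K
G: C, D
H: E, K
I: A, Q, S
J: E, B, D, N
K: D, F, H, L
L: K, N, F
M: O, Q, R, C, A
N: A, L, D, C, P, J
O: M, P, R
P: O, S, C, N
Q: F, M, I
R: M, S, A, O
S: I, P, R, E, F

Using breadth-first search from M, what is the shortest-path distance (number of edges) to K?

3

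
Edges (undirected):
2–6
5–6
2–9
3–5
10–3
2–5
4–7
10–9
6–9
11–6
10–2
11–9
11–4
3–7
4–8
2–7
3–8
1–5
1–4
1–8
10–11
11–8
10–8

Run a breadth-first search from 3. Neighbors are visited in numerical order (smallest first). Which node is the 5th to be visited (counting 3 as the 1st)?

10

Visit 3; enqueue 5, 7, 8, 10 → queue [5, 7, 8, 10]
Visit 5; enqueue 1, 2, 6 → queue [7, 8, 10, 1, 2, 6]
Visit 7; enqueue 4 → queue [8, 10, 1, 2, 6, 4]
Visit 8; enqueue 11 → queue [10, 1, 2, 6, 4, 11]
Visit 10; enqueue 9 → queue [1, 2, 6, 4, 11, 9]
Visit 1 → queue [2, 6, 4, 11, 9]
Visit 2 → queue [6, 4, 11, 9]
Visit 6 → queue [4, 11, 9]
Visit 4 → queue [11, 9]
Visit 11 → queue [9]
Visit 9 → queue []

Visit order: 3, 5, 7, 8, 10, 1, 2, 6, 4, 11, 9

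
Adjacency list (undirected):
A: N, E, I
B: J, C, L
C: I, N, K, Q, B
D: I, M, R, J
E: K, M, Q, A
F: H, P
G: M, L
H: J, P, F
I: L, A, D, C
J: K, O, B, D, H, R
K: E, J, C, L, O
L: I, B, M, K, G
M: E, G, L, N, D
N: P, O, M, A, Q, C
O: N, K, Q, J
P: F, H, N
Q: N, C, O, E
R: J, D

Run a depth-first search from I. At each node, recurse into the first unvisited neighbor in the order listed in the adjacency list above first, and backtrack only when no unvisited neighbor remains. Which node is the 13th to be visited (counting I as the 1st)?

Visit I
I → L
L → B
B → J
J → K
K → E
E → M
M → G
M → N
N → P
P → F
F → H
N → O
O → Q
Q → C
N → A
M → D
D → R

Visit order: I, L, B, J, K, E, M, G, N, P, F, H, O, Q, C, A, D, R

O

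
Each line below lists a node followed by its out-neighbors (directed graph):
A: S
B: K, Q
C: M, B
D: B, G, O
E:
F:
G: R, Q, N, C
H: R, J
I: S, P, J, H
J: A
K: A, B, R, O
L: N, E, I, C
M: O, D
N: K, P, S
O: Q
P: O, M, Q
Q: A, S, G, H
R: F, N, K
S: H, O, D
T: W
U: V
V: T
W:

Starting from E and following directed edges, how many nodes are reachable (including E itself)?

1

BFS from E visits: E
Reachable nodes: 1 of 23 total.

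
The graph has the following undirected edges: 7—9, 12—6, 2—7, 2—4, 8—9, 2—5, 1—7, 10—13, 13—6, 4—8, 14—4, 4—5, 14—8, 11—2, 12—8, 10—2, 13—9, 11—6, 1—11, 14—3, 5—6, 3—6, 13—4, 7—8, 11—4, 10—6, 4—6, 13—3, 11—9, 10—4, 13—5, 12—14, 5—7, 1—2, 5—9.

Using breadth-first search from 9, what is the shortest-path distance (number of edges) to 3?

2

Level 0: 9
Level 1: 5, 7, 8, 11, 13
Level 2: 1, 2, 3, 4, 6, 10, 12, 14
3 first appears at level 2.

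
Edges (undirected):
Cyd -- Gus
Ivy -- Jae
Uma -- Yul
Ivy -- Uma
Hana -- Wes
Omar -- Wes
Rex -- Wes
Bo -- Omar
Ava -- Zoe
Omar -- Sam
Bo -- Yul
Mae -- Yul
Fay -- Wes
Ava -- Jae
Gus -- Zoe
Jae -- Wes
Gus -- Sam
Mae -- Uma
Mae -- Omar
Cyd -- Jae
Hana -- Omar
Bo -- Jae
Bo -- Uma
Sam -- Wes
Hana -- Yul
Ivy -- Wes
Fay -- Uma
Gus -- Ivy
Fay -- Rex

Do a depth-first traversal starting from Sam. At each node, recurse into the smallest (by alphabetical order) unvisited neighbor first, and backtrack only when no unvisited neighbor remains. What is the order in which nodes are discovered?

Sam -> Gus -> Cyd -> Jae -> Ava -> Zoe -> Bo -> Omar -> Hana -> Wes -> Fay -> Rex -> Uma -> Ivy -> Mae -> Yul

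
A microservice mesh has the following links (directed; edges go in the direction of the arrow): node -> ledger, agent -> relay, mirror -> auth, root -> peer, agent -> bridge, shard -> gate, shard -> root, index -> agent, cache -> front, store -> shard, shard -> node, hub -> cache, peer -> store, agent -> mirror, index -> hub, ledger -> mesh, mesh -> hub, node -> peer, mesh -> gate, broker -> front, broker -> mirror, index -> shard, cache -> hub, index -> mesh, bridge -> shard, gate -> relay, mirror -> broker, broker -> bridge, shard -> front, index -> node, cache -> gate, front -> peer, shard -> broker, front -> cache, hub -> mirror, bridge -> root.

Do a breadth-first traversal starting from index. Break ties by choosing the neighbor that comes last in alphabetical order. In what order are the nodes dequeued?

Visit index; enqueue shard, node, mesh, hub, agent → queue [shard, node, mesh, hub, agent]
Visit shard; enqueue root, gate, front, broker → queue [node, mesh, hub, agent, root, gate, front, broker]
Visit node; enqueue peer, ledger → queue [mesh, hub, agent, root, gate, front, broker, peer, ledger]
Visit mesh → queue [hub, agent, root, gate, front, broker, peer, ledger]
Visit hub; enqueue mirror, cache → queue [agent, root, gate, front, broker, peer, ledger, mirror, cache]
Visit agent; enqueue relay, bridge → queue [root, gate, front, broker, peer, ledger, mirror, cache, relay, bridge]
Visit root → queue [gate, front, broker, peer, ledger, mirror, cache, relay, bridge]
Visit gate → queue [front, broker, peer, ledger, mirror, cache, relay, bridge]
Visit front → queue [broker, peer, ledger, mirror, cache, relay, bridge]
Visit broker → queue [peer, ledger, mirror, cache, relay, bridge]
Visit peer; enqueue store → queue [ledger, mirror, cache, relay, bridge, store]
Visit ledger → queue [mirror, cache, relay, bridge, store]
Visit mirror; enqueue auth → queue [cache, relay, bridge, store, auth]
Visit cache → queue [relay, bridge, store, auth]
Visit relay → queue [bridge, store, auth]
Visit bridge → queue [store, auth]
Visit store → queue [auth]
Visit auth → queue []

index → shard → node → mesh → hub → agent → root → gate → front → broker → peer → ledger → mirror → cache → relay → bridge → store → auth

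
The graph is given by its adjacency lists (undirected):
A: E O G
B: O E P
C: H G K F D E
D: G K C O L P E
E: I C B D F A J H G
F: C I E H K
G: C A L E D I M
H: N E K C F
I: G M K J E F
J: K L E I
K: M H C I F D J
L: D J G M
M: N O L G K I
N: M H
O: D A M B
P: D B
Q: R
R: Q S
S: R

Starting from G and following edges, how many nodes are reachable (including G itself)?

16

BFS from G visits: G, C, A, L, E, D, I, M, H, K, F, O, J, B, P, N
Reachable nodes: 16 of 19 total.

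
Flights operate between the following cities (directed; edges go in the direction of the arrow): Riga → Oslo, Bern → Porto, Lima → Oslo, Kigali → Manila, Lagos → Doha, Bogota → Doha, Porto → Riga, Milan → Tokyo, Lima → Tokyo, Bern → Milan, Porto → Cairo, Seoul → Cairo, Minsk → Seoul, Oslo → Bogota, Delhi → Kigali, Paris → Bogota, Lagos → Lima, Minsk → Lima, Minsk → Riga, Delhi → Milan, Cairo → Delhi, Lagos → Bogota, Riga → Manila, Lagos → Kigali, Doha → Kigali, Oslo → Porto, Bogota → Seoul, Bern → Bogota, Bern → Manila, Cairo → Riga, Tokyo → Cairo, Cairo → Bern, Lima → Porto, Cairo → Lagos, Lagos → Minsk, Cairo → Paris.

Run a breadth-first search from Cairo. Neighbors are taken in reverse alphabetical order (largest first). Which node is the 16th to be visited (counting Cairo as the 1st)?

Seoul

Visit Cairo; enqueue Riga, Paris, Lagos, Delhi, Bern → queue [Riga, Paris, Lagos, Delhi, Bern]
Visit Riga; enqueue Oslo, Manila → queue [Paris, Lagos, Delhi, Bern, Oslo, Manila]
Visit Paris; enqueue Bogota → queue [Lagos, Delhi, Bern, Oslo, Manila, Bogota]
Visit Lagos; enqueue Minsk, Lima, Kigali, Doha → queue [Delhi, Bern, Oslo, Manila, Bogota, Minsk, Lima, Kigali, Doha]
Visit Delhi; enqueue Milan → queue [Bern, Oslo, Manila, Bogota, Minsk, Lima, Kigali, Doha, Milan]
Visit Bern; enqueue Porto → queue [Oslo, Manila, Bogota, Minsk, Lima, Kigali, Doha, Milan, Porto]
Visit Oslo → queue [Manila, Bogota, Minsk, Lima, Kigali, Doha, Milan, Porto]
Visit Manila → queue [Bogota, Minsk, Lima, Kigali, Doha, Milan, Porto]
Visit Bogota; enqueue Seoul → queue [Minsk, Lima, Kigali, Doha, Milan, Porto, Seoul]
Visit Minsk → queue [Lima, Kigali, Doha, Milan, Porto, Seoul]
Visit Lima; enqueue Tokyo → queue [Kigali, Doha, Milan, Porto, Seoul, Tokyo]
Visit Kigali → queue [Doha, Milan, Porto, Seoul, Tokyo]
Visit Doha → queue [Milan, Porto, Seoul, Tokyo]
Visit Milan → queue [Porto, Seoul, Tokyo]
Visit Porto → queue [Seoul, Tokyo]
Visit Seoul → queue [Tokyo]
Visit Tokyo → queue []

Visit order: Cairo, Riga, Paris, Lagos, Delhi, Bern, Oslo, Manila, Bogota, Minsk, Lima, Kigali, Doha, Milan, Porto, Seoul, Tokyo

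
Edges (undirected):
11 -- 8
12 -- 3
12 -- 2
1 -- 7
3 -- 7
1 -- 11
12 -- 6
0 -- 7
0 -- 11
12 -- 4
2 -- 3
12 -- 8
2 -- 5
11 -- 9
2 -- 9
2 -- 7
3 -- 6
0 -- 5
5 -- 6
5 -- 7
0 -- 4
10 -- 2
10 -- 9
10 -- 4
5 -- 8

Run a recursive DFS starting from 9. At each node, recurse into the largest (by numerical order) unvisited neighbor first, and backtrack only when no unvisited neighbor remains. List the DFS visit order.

Visit 9
9 → 11
11 → 8
8 → 12
12 → 6
6 → 5
5 → 7
7 → 3
3 → 2
2 → 10
10 → 4
4 → 0
7 → 1

9 -> 11 -> 8 -> 12 -> 6 -> 5 -> 7 -> 3 -> 2 -> 10 -> 4 -> 0 -> 1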